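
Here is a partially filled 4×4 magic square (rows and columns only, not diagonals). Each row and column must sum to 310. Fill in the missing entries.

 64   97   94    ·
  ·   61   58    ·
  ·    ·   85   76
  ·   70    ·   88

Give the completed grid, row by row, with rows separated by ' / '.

Row 1 must total 310; the given cells sum to 255, so (1,4) = 55.
Using column 2: 97 + 61 + 70 + ? → (3,2) = 310 − 228 = 82.
Column 3: 94 + 58 + 85 + ? = 310, so (4,3) = 73.
Column 4 must total 310; the given cells sum to 219, so (2,4) = 91.
From row 2, 310 − (61 + 58 + 91) gives (2,1) = 100.
From row 3, 310 − (82 + 85 + 76) gives (3,1) = 67.
From row 4, 310 − (70 + 73 + 88) gives (4,1) = 79.

64 97 94 55 / 100 61 58 91 / 67 82 85 76 / 79 70 73 88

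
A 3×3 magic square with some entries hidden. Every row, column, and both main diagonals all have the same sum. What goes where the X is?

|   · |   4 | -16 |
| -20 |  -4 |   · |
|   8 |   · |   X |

Anti-diagonal is complete and sums to -12; that is the magic constant.
Row 1: 4 + (-16) + ? = -12, so (1,1) = 0.
Row 2 must total -12; the given cells sum to -24, so (2,3) = 12.
Column 2: 4 + (-4) + ? = -12, so (3,2) = -12.
From column 3, -12 − (-16 + 12) gives (3,3) = -8.

-8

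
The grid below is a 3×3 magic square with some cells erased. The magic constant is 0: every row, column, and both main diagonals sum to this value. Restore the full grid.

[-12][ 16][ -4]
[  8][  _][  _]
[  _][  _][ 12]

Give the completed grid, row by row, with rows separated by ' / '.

The remaining cell in column 1 is (3,1) = 0 − (-4) = 4.
The remaining cell in column 3 is (2,3) = 0 − 8 = -8.
Main diagonal must total 0; the given cells sum to 0, so (2,2) = 0.
Row 3: 4 + 12 + ? = 0, so (3,2) = -16.

-12 16 -4 / 8 0 -8 / 4 -16 12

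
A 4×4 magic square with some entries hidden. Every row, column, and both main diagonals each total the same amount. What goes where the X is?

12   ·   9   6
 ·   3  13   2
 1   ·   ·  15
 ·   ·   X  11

4

Column 4 is complete and sums to 34; that is the magic constant.
The remaining cell in row 1 is (1,2) = 34 − 27 = 7.
Row 2 needs 34; the known cells sum to 18, so (2,1) = 16.
Column 1 needs 34; the known cells sum to 29, so (4,1) = 5.
Using main diagonal: 12 + 3 + 11 + ? → (3,3) = 34 − 26 = 8.
The remaining cell in anti-diagonal is (3,2) = 34 − 24 = 10.
Using column 2: 7 + 3 + 10 + ? → (4,2) = 34 − 20 = 14.
The remaining cell in column 3 is (4,3) = 34 − 30 = 4.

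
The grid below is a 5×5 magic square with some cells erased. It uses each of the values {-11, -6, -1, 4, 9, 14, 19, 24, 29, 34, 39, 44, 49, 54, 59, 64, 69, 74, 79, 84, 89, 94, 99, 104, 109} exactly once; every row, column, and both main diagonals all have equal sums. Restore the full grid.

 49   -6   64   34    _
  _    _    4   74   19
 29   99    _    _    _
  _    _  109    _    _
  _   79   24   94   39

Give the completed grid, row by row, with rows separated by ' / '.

49 -6 64 34 104 / 89 59 4 74 19 / 29 99 44 -11 84 / 69 14 109 54 -1 / 9 79 24 94 39

The 25 entries sum to 1225, so each line sums to 1225/5 = 245.
From row 1, 245 − (49 + (-6) + 64 + 34) gives (1,5) = 104.
From row 5, 245 − (79 + 24 + 94 + 39) gives (5,1) = 9.
Column 3 must total 245; the given cells sum to 201, so (3,3) = 44.
Anti-diagonal: 104 + 74 + 44 + 9 + ? = 245, so (4,2) = 14.
Column 2: -6 + 99 + 14 + 79 + ? = 245, so (2,2) = 59.
Using main diagonal: 49 + 59 + 44 + 39 + ? → (4,4) = 245 − 191 = 54.
From row 2, 245 − (59 + 4 + 74 + 19) gives (2,1) = 89.
The remaining cell in column 1 is (4,1) = 245 − 176 = 69.
Column 4 must total 245; the given cells sum to 256, so (3,4) = -11.
The remaining cell in row 3 is (3,5) = 245 − 161 = 84.
Row 4: 69 + 14 + 109 + 54 + ? = 245, so (4,5) = -1.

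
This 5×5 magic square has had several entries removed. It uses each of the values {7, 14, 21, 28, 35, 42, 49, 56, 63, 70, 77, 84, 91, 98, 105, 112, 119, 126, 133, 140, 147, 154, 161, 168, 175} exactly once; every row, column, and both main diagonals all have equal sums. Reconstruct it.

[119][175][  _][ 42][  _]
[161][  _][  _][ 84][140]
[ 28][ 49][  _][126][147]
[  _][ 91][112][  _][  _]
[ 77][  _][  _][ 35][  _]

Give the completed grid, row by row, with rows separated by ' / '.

The 25 entries sum to 2275, so each line sums to 2275/5 = 455.
From row 3, 455 − (28 + 49 + 126 + 147) gives (3,3) = 105.
The remaining cell in column 1 is (4,1) = 455 − 385 = 70.
Column 4: 42 + 84 + 126 + 35 + ? = 455, so (4,4) = 168.
Anti-diagonal must total 455; the given cells sum to 357, so (1,5) = 98.
Row 1: 119 + 175 + 42 + 98 + ? = 455, so (1,3) = 21.
Row 4: 70 + 91 + 112 + 168 + ? = 455, so (4,5) = 14.
Column 5: 98 + 140 + 147 + 14 + ? = 455, so (5,5) = 56.
Main diagonal: 119 + 105 + 168 + 56 + ? = 455, so (2,2) = 7.
Row 2 needs 455; the known cells sum to 392, so (2,3) = 63.
Column 2 must total 455; the given cells sum to 322, so (5,2) = 133.
Using column 3: 21 + 63 + 105 + 112 + ? → (5,3) = 455 − 301 = 154.

119 175 21 42 98 / 161 7 63 84 140 / 28 49 105 126 147 / 70 91 112 168 14 / 77 133 154 35 56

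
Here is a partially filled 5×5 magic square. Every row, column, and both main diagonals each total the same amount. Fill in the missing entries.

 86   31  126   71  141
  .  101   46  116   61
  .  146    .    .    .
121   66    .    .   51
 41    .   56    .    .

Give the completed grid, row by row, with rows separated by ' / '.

Row 1 is already complete: 86 + 31 + 126 + 71 + 141 = 455, so that is the magic constant.
Using row 2: 101 + 46 + 116 + 61 + ? → (2,1) = 455 − 324 = 131.
From column 1, 455 − (86 + 131 + 121 + 41) gives (3,1) = 76.
Column 2: 31 + 101 + 146 + 66 + ? = 455, so (5,2) = 111.
Anti-diagonal: 141 + 116 + 66 + 41 + ? = 455, so (3,3) = 91.
Column 3 needs 455; the known cells sum to 319, so (4,3) = 136.
Row 4: 121 + 66 + 136 + 51 + ? = 455, so (4,4) = 81.
Using main diagonal: 86 + 101 + 91 + 81 + ? → (5,5) = 455 − 359 = 96.
Row 5 needs 455; the known cells sum to 304, so (5,4) = 151.
Column 4 needs 455; the known cells sum to 419, so (3,4) = 36.
Column 5 needs 455; the known cells sum to 349, so (3,5) = 106.

86 31 126 71 141 / 131 101 46 116 61 / 76 146 91 36 106 / 121 66 136 81 51 / 41 111 56 151 96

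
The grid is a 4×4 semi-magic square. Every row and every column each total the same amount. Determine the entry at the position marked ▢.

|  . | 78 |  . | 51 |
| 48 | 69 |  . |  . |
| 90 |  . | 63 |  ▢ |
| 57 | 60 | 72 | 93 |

54

Row 4 is complete and sums to 282; that is the magic constant.
Using column 1: 48 + 90 + 57 + ? → (1,1) = 282 − 195 = 87.
Using column 2: 78 + 69 + 60 + ? → (3,2) = 282 − 207 = 75.
Row 1 must total 282; the given cells sum to 216, so (1,3) = 66.
Row 3: 90 + 75 + 63 + ? = 282, so (3,4) = 54.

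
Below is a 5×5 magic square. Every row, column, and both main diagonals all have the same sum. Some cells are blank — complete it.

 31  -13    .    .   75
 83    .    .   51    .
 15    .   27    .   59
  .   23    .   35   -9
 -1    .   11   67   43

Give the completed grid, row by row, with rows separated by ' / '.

31 -13 63 19 75 / 83 39 -5 51 7 / 15 71 27 3 59 / 47 23 79 35 -9 / -1 55 11 67 43

Anti-diagonal is already complete: 75 + 51 + 27 + 23 + -1 = 175, so that is the magic constant.
Using row 5: -1 + 11 + 67 + 43 + ? → (5,2) = 175 − 120 = 55.
Column 1 must total 175; the given cells sum to 128, so (4,1) = 47.
From column 5, 175 − (75 + 59 + (-9) + 43) gives (2,5) = 7.
Main diagonal must total 175; the given cells sum to 136, so (2,2) = 39.
Using row 2: 83 + 39 + 51 + 7 + ? → (2,3) = 175 − 180 = -5.
Using row 4: 47 + 23 + 35 + (-9) + ? → (4,3) = 175 − 96 = 79.
The remaining cell in column 2 is (3,2) = 175 − 104 = 71.
The remaining cell in column 3 is (1,3) = 175 − 112 = 63.
Row 1: 31 + (-13) + 63 + 75 + ? = 175, so (1,4) = 19.
Row 3 must total 175; the given cells sum to 172, so (3,4) = 3.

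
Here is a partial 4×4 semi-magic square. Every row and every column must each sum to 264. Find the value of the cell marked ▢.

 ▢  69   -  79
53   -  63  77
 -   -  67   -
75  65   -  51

55

Using row 2: 53 + 63 + 77 + ? → (2,2) = 264 − 193 = 71.
Using row 4: 75 + 65 + 51 + ? → (4,3) = 264 − 191 = 73.
Using column 2: 69 + 71 + 65 + ? → (3,2) = 264 − 205 = 59.
Column 3: 63 + 67 + 73 + ? = 264, so (1,3) = 61.
Using column 4: 79 + 77 + 51 + ? → (3,4) = 264 − 207 = 57.
The remaining cell in row 1 is (1,1) = 264 − 209 = 55.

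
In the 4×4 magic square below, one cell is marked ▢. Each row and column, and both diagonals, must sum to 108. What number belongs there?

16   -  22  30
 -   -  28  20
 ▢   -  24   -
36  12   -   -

38

Row 1: 16 + 22 + 30 + ? = 108, so (1,2) = 40.
From column 3, 108 − (22 + 28 + 24) gives (4,3) = 34.
The remaining cell in anti-diagonal is (3,2) = 108 − 94 = 14.
From row 4, 108 − (36 + 12 + 34) gives (4,4) = 26.
Using column 2: 40 + 14 + 12 + ? → (2,2) = 108 − 66 = 42.
Using column 4: 30 + 20 + 26 + ? → (3,4) = 108 − 76 = 32.
From row 2, 108 − (42 + 28 + 20) gives (2,1) = 18.
From row 3, 108 − (14 + 24 + 32) gives (3,1) = 38.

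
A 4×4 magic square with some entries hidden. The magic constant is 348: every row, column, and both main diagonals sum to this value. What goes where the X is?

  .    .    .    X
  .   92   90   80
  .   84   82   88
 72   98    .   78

102

Row 2 needs 348; the known cells sum to 262, so (2,1) = 86.
Row 3: 84 + 82 + 88 + ? = 348, so (3,1) = 94.
The remaining cell in row 4 is (4,3) = 348 − 248 = 100.
The remaining cell in column 1 is (1,1) = 348 − 252 = 96.
Column 2: 92 + 84 + 98 + ? = 348, so (1,2) = 74.
From column 3, 348 − (90 + 82 + 100) gives (1,3) = 76.
Using column 4: 80 + 88 + 78 + ? → (1,4) = 348 − 246 = 102.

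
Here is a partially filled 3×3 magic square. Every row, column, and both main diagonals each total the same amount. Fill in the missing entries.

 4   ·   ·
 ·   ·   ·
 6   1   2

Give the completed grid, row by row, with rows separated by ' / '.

Row 3 is already complete: 6 + 1 + 2 = 9, so that is the magic constant.
Column 1 needs 9; the known cells sum to 10, so (2,1) = -1.
The remaining cell in main diagonal is (2,2) = 9 − 6 = 3.
From anti-diagonal, 9 − (3 + 6) gives (1,3) = 0.
Row 1 needs 9; the known cells sum to 4, so (1,2) = 5.
The remaining cell in row 2 is (2,3) = 9 − 2 = 7.

4 5 0 / -1 3 7 / 6 1 2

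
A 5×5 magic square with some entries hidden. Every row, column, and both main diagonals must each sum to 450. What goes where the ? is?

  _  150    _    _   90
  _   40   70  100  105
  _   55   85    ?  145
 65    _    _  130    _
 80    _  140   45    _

115

From row 2, 450 − (40 + 70 + 100 + 105) gives (2,1) = 135.
Anti-diagonal must total 450; the given cells sum to 355, so (4,2) = 95.
The remaining cell in column 2 is (5,2) = 450 − 340 = 110.
Using row 5: 80 + 110 + 140 + 45 + ? → (5,5) = 450 − 375 = 75.
The remaining cell in column 5 is (4,5) = 450 − 415 = 35.
Main diagonal must total 450; the given cells sum to 330, so (1,1) = 120.
Row 4: 65 + 95 + 130 + 35 + ? = 450, so (4,3) = 125.
From column 1, 450 − (120 + 135 + 65 + 80) gives (3,1) = 50.
Column 3: 70 + 85 + 125 + 140 + ? = 450, so (1,3) = 30.
From row 1, 450 − (120 + 150 + 30 + 90) gives (1,4) = 60.
Using row 3: 50 + 55 + 85 + 145 + ? → (3,4) = 450 − 335 = 115.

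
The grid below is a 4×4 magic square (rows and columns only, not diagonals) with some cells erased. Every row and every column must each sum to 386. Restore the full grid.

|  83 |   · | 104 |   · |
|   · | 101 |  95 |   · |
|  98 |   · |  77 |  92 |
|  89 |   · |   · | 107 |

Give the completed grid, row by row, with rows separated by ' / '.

Using row 3: 98 + 77 + 92 + ? → (3,2) = 386 − 267 = 119.
The remaining cell in column 1 is (2,1) = 386 − 270 = 116.
The remaining cell in column 3 is (4,3) = 386 − 276 = 110.
Row 2 must total 386; the given cells sum to 312, so (2,4) = 74.
Using row 4: 89 + 110 + 107 + ? → (4,2) = 386 − 306 = 80.
Using column 2: 101 + 119 + 80 + ? → (1,2) = 386 − 300 = 86.
Column 4 needs 386; the known cells sum to 273, so (1,4) = 113.

83 86 104 113 / 116 101 95 74 / 98 119 77 92 / 89 80 110 107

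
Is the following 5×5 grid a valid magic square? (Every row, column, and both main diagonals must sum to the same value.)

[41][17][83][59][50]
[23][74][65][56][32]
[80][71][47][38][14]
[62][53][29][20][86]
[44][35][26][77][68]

Row 1: 41 + 17 + 83 + 59 + 50 = 250.
Row 2: 23 + 74 + 65 + 56 + 32 = 250.
Row 3: 80 + 71 + 47 + 38 + 14 = 250.
Row 4: 62 + 53 + 29 + 20 + 86 = 250.
Row 5: 44 + 35 + 26 + 77 + 68 = 250.
Column 1: 41 + 23 + 80 + 62 + 44 = 250.
Column 2: 17 + 74 + 71 + 53 + 35 = 250.
Column 3: 83 + 65 + 47 + 29 + 26 = 250.
Column 4: 59 + 56 + 38 + 20 + 77 = 250.
Column 5: 50 + 32 + 14 + 86 + 68 = 250.
Main diagonal: 41 + 74 + 47 + 20 + 68 = 250.
Anti-diagonal: 50 + 56 + 47 + 53 + 44 = 250.
All lines sum to 250.

Yes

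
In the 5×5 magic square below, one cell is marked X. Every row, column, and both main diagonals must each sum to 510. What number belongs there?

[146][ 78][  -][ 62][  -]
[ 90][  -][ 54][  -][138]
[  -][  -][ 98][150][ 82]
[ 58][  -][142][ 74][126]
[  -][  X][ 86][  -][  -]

Using row 4: 58 + 142 + 74 + 126 + ? → (4,2) = 510 − 400 = 110.
Column 3 must total 510; the given cells sum to 380, so (1,3) = 130.
Row 1: 146 + 78 + 130 + 62 + ? = 510, so (1,5) = 94.
Column 5 needs 510; the known cells sum to 440, so (5,5) = 70.
From main diagonal, 510 − (146 + 98 + 74 + 70) gives (2,2) = 122.
Using row 2: 90 + 122 + 54 + 138 + ? → (2,4) = 510 − 404 = 106.
Using column 4: 62 + 106 + 150 + 74 + ? → (5,4) = 510 − 392 = 118.
Using anti-diagonal: 94 + 106 + 98 + 110 + ? → (5,1) = 510 − 408 = 102.
The remaining cell in row 5 is (5,2) = 510 − 376 = 134.

134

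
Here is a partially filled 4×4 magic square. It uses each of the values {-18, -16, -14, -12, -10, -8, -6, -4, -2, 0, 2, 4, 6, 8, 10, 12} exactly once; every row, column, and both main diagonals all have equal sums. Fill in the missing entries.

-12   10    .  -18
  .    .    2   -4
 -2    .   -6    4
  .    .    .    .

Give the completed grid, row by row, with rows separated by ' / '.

The 16 entries sum to -48, so each line sums to -48/4 = -12.
Row 1 needs -12; the known cells sum to -20, so (1,3) = 8.
Row 3: -2 + (-6) + 4 + ? = -12, so (3,2) = -8.
From column 3, -12 − (8 + 2 + (-6)) gives (4,3) = -16.
Using column 4: -18 + (-4) + 4 + ? → (4,4) = -12 − (-18) = 6.
The remaining cell in main diagonal is (2,2) = -12 − (-12) = 0.
Anti-diagonal needs -12; the known cells sum to -24, so (4,1) = 12.
From row 2, -12 − (0 + 2 + (-4)) gives (2,1) = -10.
From row 4, -12 − (12 + (-16) + 6) gives (4,2) = -14.

-12 10 8 -18 / -10 0 2 -4 / -2 -8 -6 4 / 12 -14 -16 6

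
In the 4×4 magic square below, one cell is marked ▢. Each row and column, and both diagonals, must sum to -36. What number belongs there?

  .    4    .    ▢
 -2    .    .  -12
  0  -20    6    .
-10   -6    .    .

2

Using row 3: 0 + (-20) + 6 + ? → (3,4) = -36 − (-14) = -22.
Column 1 needs -36; the known cells sum to -12, so (1,1) = -24.
From column 2, -36 − (4 + (-20) + (-6)) gives (2,2) = -14.
Main diagonal must total -36; the given cells sum to -32, so (4,4) = -4.
Row 2 must total -36; the given cells sum to -28, so (2,3) = -8.
Row 4 must total -36; the given cells sum to -20, so (4,3) = -16.
Using column 3: -8 + 6 + (-16) + ? → (1,3) = -36 − (-18) = -18.
Column 4: -12 + (-22) + (-4) + ? = -36, so (1,4) = 2.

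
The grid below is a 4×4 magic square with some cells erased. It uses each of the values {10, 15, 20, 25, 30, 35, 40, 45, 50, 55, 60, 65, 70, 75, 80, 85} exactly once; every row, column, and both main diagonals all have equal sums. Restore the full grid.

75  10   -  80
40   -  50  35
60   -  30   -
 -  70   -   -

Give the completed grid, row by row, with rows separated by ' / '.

75 10 25 80 / 40 65 50 35 / 60 45 30 55 / 15 70 85 20

The 16 entries sum to 760, so each line sums to 760/4 = 190.
Row 1: 75 + 10 + 80 + ? = 190, so (1,3) = 25.
The remaining cell in row 2 is (2,2) = 190 − 125 = 65.
Column 1 must total 190; the given cells sum to 175, so (4,1) = 15.
Column 2: 10 + 65 + 70 + ? = 190, so (3,2) = 45.
From column 3, 190 − (25 + 50 + 30) gives (4,3) = 85.
Main diagonal must total 190; the given cells sum to 170, so (4,4) = 20.
Using row 3: 60 + 45 + 30 + ? → (3,4) = 190 − 135 = 55.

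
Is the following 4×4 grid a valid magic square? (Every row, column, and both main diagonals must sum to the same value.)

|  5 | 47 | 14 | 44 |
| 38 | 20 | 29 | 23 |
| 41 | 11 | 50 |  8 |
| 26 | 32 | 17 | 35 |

Yes

Row 1: 5 + 47 + 14 + 44 = 110.
Row 2: 38 + 20 + 29 + 23 = 110.
Row 3: 41 + 11 + 50 + 8 = 110.
Row 4: 26 + 32 + 17 + 35 = 110.
Column 1: 5 + 38 + 41 + 26 = 110.
Column 2: 47 + 20 + 11 + 32 = 110.
Column 3: 14 + 29 + 50 + 17 = 110.
Column 4: 44 + 23 + 8 + 35 = 110.
Main diagonal: 5 + 20 + 50 + 35 = 110.
Anti-diagonal: 44 + 29 + 11 + 26 = 110.
All lines sum to 110.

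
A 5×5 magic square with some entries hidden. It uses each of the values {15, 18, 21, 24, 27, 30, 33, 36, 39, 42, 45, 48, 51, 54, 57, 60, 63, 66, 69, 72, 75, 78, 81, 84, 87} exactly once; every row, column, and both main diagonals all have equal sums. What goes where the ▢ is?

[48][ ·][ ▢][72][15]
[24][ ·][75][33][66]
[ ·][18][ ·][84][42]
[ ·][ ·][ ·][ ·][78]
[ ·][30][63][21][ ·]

39

The 25 entries sum to 1275, so each line sums to 1275/5 = 255.
Using row 2: 24 + 75 + 33 + 66 + ? → (2,2) = 255 − 198 = 57.
Column 4 needs 255; the known cells sum to 210, so (4,4) = 45.
The remaining cell in column 5 is (5,5) = 255 − 201 = 54.
The remaining cell in main diagonal is (3,3) = 255 − 204 = 51.
Row 3 needs 255; the known cells sum to 195, so (3,1) = 60.
The remaining cell in row 5 is (5,1) = 255 − 168 = 87.
Column 1 needs 255; the known cells sum to 219, so (4,1) = 36.
Using anti-diagonal: 15 + 33 + 51 + 87 + ? → (4,2) = 255 − 186 = 69.
From row 4, 255 − (36 + 69 + 45 + 78) gives (4,3) = 27.
Column 2 needs 255; the known cells sum to 174, so (1,2) = 81.
Using column 3: 75 + 51 + 27 + 63 + ? → (1,3) = 255 − 216 = 39.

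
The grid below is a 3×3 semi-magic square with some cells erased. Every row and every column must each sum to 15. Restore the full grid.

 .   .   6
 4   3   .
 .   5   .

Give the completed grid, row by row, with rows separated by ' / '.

Row 2 must total 15; the given cells sum to 7, so (2,3) = 8.
Column 2 must total 15; the given cells sum to 8, so (1,2) = 7.
The remaining cell in column 3 is (3,3) = 15 − 14 = 1.
Row 1: 7 + 6 + ? = 15, so (1,1) = 2.
Row 3 needs 15; the known cells sum to 6, so (3,1) = 9.

2 7 6 / 4 3 8 / 9 5 1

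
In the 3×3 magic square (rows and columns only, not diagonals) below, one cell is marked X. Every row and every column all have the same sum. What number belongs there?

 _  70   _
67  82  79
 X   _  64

Row 2 is complete and sums to 228; that is the magic constant.
Column 2: 70 + 82 + ? = 228, so (3,2) = 76.
Column 3 must total 228; the given cells sum to 143, so (1,3) = 85.
The remaining cell in row 1 is (1,1) = 228 − 155 = 73.
Row 3 must total 228; the given cells sum to 140, so (3,1) = 88.

88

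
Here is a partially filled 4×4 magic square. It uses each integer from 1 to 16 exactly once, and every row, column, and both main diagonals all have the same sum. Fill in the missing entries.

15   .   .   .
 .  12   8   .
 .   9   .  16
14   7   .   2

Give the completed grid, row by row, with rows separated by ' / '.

15 6 10 3 / 1 12 8 13 / 4 9 5 16 / 14 7 11 2

The entries are 1 through 16, which sum to 136, so each line sums to 136/4 = 34.
Row 4 needs 34; the known cells sum to 23, so (4,3) = 11.
Column 2: 12 + 9 + 7 + ? = 34, so (1,2) = 6.
Main diagonal must total 34; the given cells sum to 29, so (3,3) = 5.
Anti-diagonal needs 34; the known cells sum to 31, so (1,4) = 3.
From row 1, 34 − (15 + 6 + 3) gives (1,3) = 10.
Row 3: 9 + 5 + 16 + ? = 34, so (3,1) = 4.
Column 1: 15 + 4 + 14 + ? = 34, so (2,1) = 1.
Column 4 must total 34; the given cells sum to 21, so (2,4) = 13.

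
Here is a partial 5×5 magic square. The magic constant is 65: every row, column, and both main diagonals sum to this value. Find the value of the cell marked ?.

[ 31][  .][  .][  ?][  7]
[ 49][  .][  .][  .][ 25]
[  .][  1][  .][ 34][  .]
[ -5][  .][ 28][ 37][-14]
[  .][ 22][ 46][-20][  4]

-2

Row 4 must total 65; the given cells sum to 46, so (4,2) = 19.
From row 5, 65 − (22 + 46 + (-20) + 4) gives (5,1) = 13.
Using column 1: 31 + 49 + (-5) + 13 + ? → (3,1) = 65 − 88 = -23.
Column 5 must total 65; the given cells sum to 22, so (3,5) = 43.
Using row 3: -23 + 1 + 34 + 43 + ? → (3,3) = 65 − 55 = 10.
Main diagonal needs 65; the known cells sum to 82, so (2,2) = -17.
Anti-diagonal must total 65; the given cells sum to 49, so (2,4) = 16.
Row 2 needs 65; the known cells sum to 73, so (2,3) = -8.
Column 2 needs 65; the known cells sum to 25, so (1,2) = 40.
Column 3: -8 + 10 + 28 + 46 + ? = 65, so (1,3) = -11.
Column 4: 16 + 34 + 37 + (-20) + ? = 65, so (1,4) = -2.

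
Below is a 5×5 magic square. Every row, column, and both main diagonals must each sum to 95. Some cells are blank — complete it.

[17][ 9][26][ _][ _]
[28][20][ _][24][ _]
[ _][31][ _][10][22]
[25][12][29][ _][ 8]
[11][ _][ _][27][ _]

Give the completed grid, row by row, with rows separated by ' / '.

Row 4 needs 95; the known cells sum to 74, so (4,4) = 21.
Column 1 must total 95; the given cells sum to 81, so (3,1) = 14.
From column 2, 95 − (9 + 20 + 31 + 12) gives (5,2) = 23.
Column 4 needs 95; the known cells sum to 82, so (1,4) = 13.
Row 1 must total 95; the given cells sum to 65, so (1,5) = 30.
Row 3 needs 95; the known cells sum to 77, so (3,3) = 18.
From main diagonal, 95 − (17 + 20 + 18 + 21) gives (5,5) = 19.
Row 5 must total 95; the given cells sum to 80, so (5,3) = 15.
Column 3 needs 95; the known cells sum to 88, so (2,3) = 7.
From column 5, 95 − (30 + 22 + 8 + 19) gives (2,5) = 16.

17 9 26 13 30 / 28 20 7 24 16 / 14 31 18 10 22 / 25 12 29 21 8 / 11 23 15 27 19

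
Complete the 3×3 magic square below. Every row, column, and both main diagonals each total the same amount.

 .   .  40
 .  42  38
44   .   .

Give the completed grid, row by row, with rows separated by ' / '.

Anti-diagonal is already complete: 40 + 42 + 44 = 126, so that is the magic constant.
The remaining cell in row 2 is (2,1) = 126 − 80 = 46.
From column 1, 126 − (46 + 44) gives (1,1) = 36.
The remaining cell in column 3 is (3,3) = 126 − 78 = 48.
Row 1 must total 126; the given cells sum to 76, so (1,2) = 50.
Row 3: 44 + 48 + ? = 126, so (3,2) = 34.

36 50 40 / 46 42 38 / 44 34 48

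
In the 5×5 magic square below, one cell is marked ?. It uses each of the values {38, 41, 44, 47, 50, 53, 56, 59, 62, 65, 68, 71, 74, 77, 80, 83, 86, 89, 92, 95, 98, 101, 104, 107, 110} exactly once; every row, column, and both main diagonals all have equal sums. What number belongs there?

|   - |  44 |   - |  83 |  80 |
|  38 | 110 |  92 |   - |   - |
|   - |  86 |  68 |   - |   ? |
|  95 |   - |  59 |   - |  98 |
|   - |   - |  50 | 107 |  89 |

47

The 25 entries sum to 1850, so each line sums to 1850/5 = 370.
Column 3 needs 370; the known cells sum to 269, so (1,3) = 101.
From row 1, 370 − (44 + 101 + 83 + 80) gives (1,1) = 62.
The remaining cell in main diagonal is (4,4) = 370 − 329 = 41.
Using row 4: 95 + 59 + 41 + 98 + ? → (4,2) = 370 − 293 = 77.
Column 2 must total 370; the given cells sum to 317, so (5,2) = 53.
The remaining cell in row 5 is (5,1) = 370 − 299 = 71.
Using column 1: 62 + 38 + 95 + 71 + ? → (3,1) = 370 − 266 = 104.
The remaining cell in anti-diagonal is (2,4) = 370 − 296 = 74.
The remaining cell in row 2 is (2,5) = 370 − 314 = 56.
Column 4 needs 370; the known cells sum to 305, so (3,4) = 65.
Column 5: 80 + 56 + 98 + 89 + ? = 370, so (3,5) = 47.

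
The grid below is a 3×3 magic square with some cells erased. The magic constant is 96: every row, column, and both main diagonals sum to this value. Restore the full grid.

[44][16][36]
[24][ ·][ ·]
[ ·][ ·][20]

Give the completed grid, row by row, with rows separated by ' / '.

44 16 36 / 24 32 40 / 28 48 20

Column 1 needs 96; the known cells sum to 68, so (3,1) = 28.
Column 3 needs 96; the known cells sum to 56, so (2,3) = 40.
Main diagonal needs 96; the known cells sum to 64, so (2,2) = 32.
Row 3 must total 96; the given cells sum to 48, so (3,2) = 48.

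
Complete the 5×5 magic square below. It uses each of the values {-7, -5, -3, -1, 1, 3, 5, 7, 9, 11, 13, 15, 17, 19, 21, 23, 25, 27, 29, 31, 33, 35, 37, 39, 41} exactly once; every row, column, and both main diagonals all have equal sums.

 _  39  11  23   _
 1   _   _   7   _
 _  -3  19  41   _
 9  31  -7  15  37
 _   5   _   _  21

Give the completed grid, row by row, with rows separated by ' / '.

The 25 entries sum to 425, so each line sums to 425/5 = 85.
Column 2 must total 85; the given cells sum to 72, so (2,2) = 13.
Column 4 must total 85; the given cells sum to 86, so (5,4) = -1.
Main diagonal: 13 + 19 + 15 + 21 + ? = 85, so (1,1) = 17.
Row 1: 17 + 39 + 11 + 23 + ? = 85, so (1,5) = -5.
Anti-diagonal needs 85; the known cells sum to 52, so (5,1) = 33.
Row 5 must total 85; the given cells sum to 58, so (5,3) = 27.
Using column 1: 17 + 1 + 9 + 33 + ? → (3,1) = 85 − 60 = 25.
Column 3 must total 85; the given cells sum to 50, so (2,3) = 35.
Row 2 must total 85; the given cells sum to 56, so (2,5) = 29.
Row 3 must total 85; the given cells sum to 82, so (3,5) = 3.

17 39 11 23 -5 / 1 13 35 7 29 / 25 -3 19 41 3 / 9 31 -7 15 37 / 33 5 27 -1 21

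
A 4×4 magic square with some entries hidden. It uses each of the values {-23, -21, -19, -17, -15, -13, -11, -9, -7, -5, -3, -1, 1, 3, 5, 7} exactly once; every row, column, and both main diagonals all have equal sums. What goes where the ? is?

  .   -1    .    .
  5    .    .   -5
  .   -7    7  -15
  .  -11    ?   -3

-21

The 16 entries sum to -128, so each line sums to -128/4 = -32.
From row 3, -32 − (-7 + 7 + (-15)) gives (3,1) = -17.
From column 2, -32 − (-1 + (-7) + (-11)) gives (2,2) = -13.
The remaining cell in column 4 is (1,4) = -32 − (-23) = -9.
Main diagonal must total -32; the given cells sum to -9, so (1,1) = -23.
From row 1, -32 − (-23 + (-1) + (-9)) gives (1,3) = 1.
Using row 2: 5 + (-13) + (-5) + ? → (2,3) = -32 − (-13) = -19.
Column 1 must total -32; the given cells sum to -35, so (4,1) = 3.
Column 3: 1 + (-19) + 7 + ? = -32, so (4,3) = -21.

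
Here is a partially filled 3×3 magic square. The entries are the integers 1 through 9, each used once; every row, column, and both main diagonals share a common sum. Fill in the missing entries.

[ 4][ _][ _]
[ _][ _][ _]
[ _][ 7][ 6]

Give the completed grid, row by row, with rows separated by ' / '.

4 3 8 / 9 5 1 / 2 7 6

The entries are 1 through 9, which sum to 45, so each line sums to 45/3 = 15.
Using row 3: 7 + 6 + ? → (3,1) = 15 − 13 = 2.
The remaining cell in column 1 is (2,1) = 15 − 6 = 9.
Main diagonal must total 15; the given cells sum to 10, so (2,2) = 5.
Anti-diagonal must total 15; the given cells sum to 7, so (1,3) = 8.
Row 1 must total 15; the given cells sum to 12, so (1,2) = 3.
From row 2, 15 − (9 + 5) gives (2,3) = 1.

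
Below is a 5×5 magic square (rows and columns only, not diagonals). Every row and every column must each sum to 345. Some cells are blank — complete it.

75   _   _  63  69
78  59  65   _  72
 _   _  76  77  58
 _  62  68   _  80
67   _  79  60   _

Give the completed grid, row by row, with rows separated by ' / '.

Using row 2: 78 + 59 + 65 + 72 + ? → (2,4) = 345 − 274 = 71.
Column 3: 65 + 76 + 68 + 79 + ? = 345, so (1,3) = 57.
From column 4, 345 − (63 + 71 + 77 + 60) gives (4,4) = 74.
Column 5 needs 345; the known cells sum to 279, so (5,5) = 66.
Using row 1: 75 + 57 + 63 + 69 + ? → (1,2) = 345 − 264 = 81.
Using row 4: 62 + 68 + 74 + 80 + ? → (4,1) = 345 − 284 = 61.
The remaining cell in row 5 is (5,2) = 345 − 272 = 73.
Column 1: 75 + 78 + 61 + 67 + ? = 345, so (3,1) = 64.
Using column 2: 81 + 59 + 62 + 73 + ? → (3,2) = 345 − 275 = 70.

75 81 57 63 69 / 78 59 65 71 72 / 64 70 76 77 58 / 61 62 68 74 80 / 67 73 79 60 66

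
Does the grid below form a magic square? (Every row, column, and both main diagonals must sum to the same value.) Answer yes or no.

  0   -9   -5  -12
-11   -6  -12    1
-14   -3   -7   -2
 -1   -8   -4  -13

No — anti-diagonal sums to -28 but main diagonal sums to -26.

Row 1: 0 + (-9) + (-5) + (-12) = -26.
Row 2: -11 + (-6) + (-12) + 1 = -28.
Row 3: -14 + (-3) + (-7) + (-2) = -26.
Row 4: -1 + (-8) + (-4) + (-13) = -26.
Column 1: 0 + (-11) + (-14) + (-1) = -26.
Column 2: -9 + (-6) + (-3) + (-8) = -26.
Column 3: -5 + (-12) + (-7) + (-4) = -28.
Column 4: -12 + 1 + (-2) + (-13) = -26.
Main diagonal: 0 + (-6) + (-7) + (-13) = -26.
Anti-diagonal: -12 + (-12) + (-3) + (-1) = -28.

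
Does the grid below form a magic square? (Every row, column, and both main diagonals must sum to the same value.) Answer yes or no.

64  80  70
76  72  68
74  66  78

No — column 1 sums to 214 but row 2 sums to 216.

Row 1: 64 + 80 + 70 = 214.
Row 2: 76 + 72 + 68 = 216.
Row 3: 74 + 66 + 78 = 218.
Column 1: 64 + 76 + 74 = 214.
Column 2: 80 + 72 + 66 = 218.
Column 3: 70 + 68 + 78 = 216.
Main diagonal: 64 + 72 + 78 = 214.
Anti-diagonal: 70 + 72 + 74 = 216.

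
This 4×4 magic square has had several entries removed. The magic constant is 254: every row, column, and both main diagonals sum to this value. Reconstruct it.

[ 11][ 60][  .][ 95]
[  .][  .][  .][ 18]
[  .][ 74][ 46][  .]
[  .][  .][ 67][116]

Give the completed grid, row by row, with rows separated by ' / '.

Row 1 must total 254; the given cells sum to 166, so (1,3) = 88.
Column 3 needs 254; the known cells sum to 201, so (2,3) = 53.
Column 4: 95 + 18 + 116 + ? = 254, so (3,4) = 25.
Main diagonal needs 254; the known cells sum to 173, so (2,2) = 81.
Anti-diagonal needs 254; the known cells sum to 222, so (4,1) = 32.
From row 2, 254 − (81 + 53 + 18) gives (2,1) = 102.
Row 3 must total 254; the given cells sum to 145, so (3,1) = 109.
Row 4: 32 + 67 + 116 + ? = 254, so (4,2) = 39.

11 60 88 95 / 102 81 53 18 / 109 74 46 25 / 32 39 67 116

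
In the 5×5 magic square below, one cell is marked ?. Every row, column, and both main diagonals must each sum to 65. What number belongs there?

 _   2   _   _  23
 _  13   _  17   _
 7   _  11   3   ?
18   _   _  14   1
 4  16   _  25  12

From row 5, 65 − (4 + 16 + 25 + 12) gives (5,3) = 8.
From column 4, 65 − (17 + 3 + 14 + 25) gives (1,4) = 6.
Main diagonal: 13 + 11 + 14 + 12 + ? = 65, so (1,1) = 15.
Using anti-diagonal: 23 + 17 + 11 + 4 + ? → (4,2) = 65 − 55 = 10.
From row 1, 65 − (15 + 2 + 6 + 23) gives (1,3) = 19.
Row 4 needs 65; the known cells sum to 43, so (4,3) = 22.
From column 1, 65 − (15 + 7 + 18 + 4) gives (2,1) = 21.
Column 2 must total 65; the given cells sum to 41, so (3,2) = 24.
Column 3: 19 + 11 + 22 + 8 + ? = 65, so (2,3) = 5.
Using row 2: 21 + 13 + 5 + 17 + ? → (2,5) = 65 − 56 = 9.
Row 3 needs 65; the known cells sum to 45, so (3,5) = 20.

20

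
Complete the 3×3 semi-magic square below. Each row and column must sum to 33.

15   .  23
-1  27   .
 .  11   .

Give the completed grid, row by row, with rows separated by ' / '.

15 -5 23 / -1 27 7 / 19 11 3

From row 1, 33 − (15 + 23) gives (1,2) = -5.
From row 2, 33 − (-1 + 27) gives (2,3) = 7.
The remaining cell in column 1 is (3,1) = 33 − 14 = 19.
Column 3 needs 33; the known cells sum to 30, so (3,3) = 3.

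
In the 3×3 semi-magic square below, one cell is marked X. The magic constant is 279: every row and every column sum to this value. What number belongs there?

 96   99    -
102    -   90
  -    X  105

93

From row 1, 279 − (96 + 99) gives (1,3) = 84.
Row 2: 102 + 90 + ? = 279, so (2,2) = 87.
The remaining cell in column 1 is (3,1) = 279 − 198 = 81.
Column 2 must total 279; the given cells sum to 186, so (3,2) = 93.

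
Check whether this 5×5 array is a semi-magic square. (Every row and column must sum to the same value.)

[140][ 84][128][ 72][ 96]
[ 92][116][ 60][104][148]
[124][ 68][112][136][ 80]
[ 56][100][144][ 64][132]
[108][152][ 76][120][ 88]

Row 1: 140 + 84 + 128 + 72 + 96 = 520.
Row 2: 92 + 116 + 60 + 104 + 148 = 520.
Row 3: 124 + 68 + 112 + 136 + 80 = 520.
Row 4: 56 + 100 + 144 + 64 + 132 = 496.
Row 5: 108 + 152 + 76 + 120 + 88 = 544.
Column 1: 140 + 92 + 124 + 56 + 108 = 520.
Column 2: 84 + 116 + 68 + 100 + 152 = 520.
Column 3: 128 + 60 + 112 + 144 + 76 = 520.
Column 4: 72 + 104 + 136 + 64 + 120 = 496.
Column 5: 96 + 148 + 80 + 132 + 88 = 544.

No — row 4 sums to 496 but column 3 sums to 520.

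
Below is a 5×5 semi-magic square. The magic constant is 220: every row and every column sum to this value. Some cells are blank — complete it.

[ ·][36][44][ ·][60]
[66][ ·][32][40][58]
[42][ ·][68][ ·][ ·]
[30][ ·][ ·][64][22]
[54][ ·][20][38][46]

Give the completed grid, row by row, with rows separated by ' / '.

From row 2, 220 − (66 + 32 + 40 + 58) gives (2,2) = 24.
Row 5: 54 + 20 + 38 + 46 + ? = 220, so (5,2) = 62.
The remaining cell in column 1 is (1,1) = 220 − 192 = 28.
From column 3, 220 − (44 + 32 + 68 + 20) gives (4,3) = 56.
Column 5: 60 + 58 + 22 + 46 + ? = 220, so (3,5) = 34.
From row 1, 220 − (28 + 36 + 44 + 60) gives (1,4) = 52.
From row 4, 220 − (30 + 56 + 64 + 22) gives (4,2) = 48.
Using column 2: 36 + 24 + 48 + 62 + ? → (3,2) = 220 − 170 = 50.
Column 4 needs 220; the known cells sum to 194, so (3,4) = 26.

28 36 44 52 60 / 66 24 32 40 58 / 42 50 68 26 34 / 30 48 56 64 22 / 54 62 20 38 46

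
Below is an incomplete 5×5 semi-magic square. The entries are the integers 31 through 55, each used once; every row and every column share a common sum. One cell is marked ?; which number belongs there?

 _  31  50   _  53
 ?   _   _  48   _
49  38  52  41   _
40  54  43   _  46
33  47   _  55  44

The entries are 31 through 55, which sum to 1075, so each line sums to 1075/5 = 215.
The remaining cell in row 3 is (3,5) = 215 − 180 = 35.
Row 4 must total 215; the given cells sum to 183, so (4,4) = 32.
Row 5: 33 + 47 + 55 + 44 + ? = 215, so (5,3) = 36.
The remaining cell in column 2 is (2,2) = 215 − 170 = 45.
Column 3 must total 215; the given cells sum to 181, so (2,3) = 34.
From column 4, 215 − (48 + 41 + 32 + 55) gives (1,4) = 39.
Column 5 needs 215; the known cells sum to 178, so (2,5) = 37.
From row 1, 215 − (31 + 50 + 39 + 53) gives (1,1) = 42.
Row 2: 45 + 34 + 48 + 37 + ? = 215, so (2,1) = 51.

51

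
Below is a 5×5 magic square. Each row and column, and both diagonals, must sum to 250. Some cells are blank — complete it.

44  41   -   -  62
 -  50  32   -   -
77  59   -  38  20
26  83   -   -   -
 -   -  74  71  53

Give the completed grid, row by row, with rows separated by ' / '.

44 41 23 80 62 / 68 50 32 14 86 / 77 59 56 38 20 / 26 83 65 47 29 / 35 17 74 71 53

Row 3 needs 250; the known cells sum to 194, so (3,3) = 56.
From column 2, 250 − (41 + 50 + 59 + 83) gives (5,2) = 17.
Using main diagonal: 44 + 50 + 56 + 53 + ? → (4,4) = 250 − 203 = 47.
The remaining cell in row 5 is (5,1) = 250 − 215 = 35.
The remaining cell in column 1 is (2,1) = 250 − 182 = 68.
Anti-diagonal must total 250; the given cells sum to 236, so (2,4) = 14.
Row 2 must total 250; the given cells sum to 164, so (2,5) = 86.
Using column 4: 14 + 38 + 47 + 71 + ? → (1,4) = 250 − 170 = 80.
Column 5: 62 + 86 + 20 + 53 + ? = 250, so (4,5) = 29.
The remaining cell in row 1 is (1,3) = 250 − 227 = 23.
Row 4 must total 250; the given cells sum to 185, so (4,3) = 65.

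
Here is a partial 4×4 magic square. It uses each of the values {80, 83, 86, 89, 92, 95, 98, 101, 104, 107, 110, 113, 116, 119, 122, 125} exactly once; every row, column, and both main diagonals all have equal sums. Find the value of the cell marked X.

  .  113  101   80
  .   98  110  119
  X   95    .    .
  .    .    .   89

The 16 entries sum to 1640, so each line sums to 1640/4 = 410.
The remaining cell in row 1 is (1,1) = 410 − 294 = 116.
Row 2: 98 + 110 + 119 + ? = 410, so (2,1) = 83.
Column 2 must total 410; the given cells sum to 306, so (4,2) = 104.
From column 4, 410 − (80 + 119 + 89) gives (3,4) = 122.
Main diagonal needs 410; the known cells sum to 303, so (3,3) = 107.
Anti-diagonal: 80 + 110 + 95 + ? = 410, so (4,1) = 125.
Row 3: 95 + 107 + 122 + ? = 410, so (3,1) = 86.

86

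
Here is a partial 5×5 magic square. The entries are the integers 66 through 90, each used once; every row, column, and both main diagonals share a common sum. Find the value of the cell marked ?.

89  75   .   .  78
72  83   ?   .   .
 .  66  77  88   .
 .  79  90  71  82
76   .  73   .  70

The entries are 66 through 90, which sum to 1950, so each line sums to 1950/5 = 390.
The remaining cell in row 4 is (4,1) = 390 − 322 = 68.
From column 1, 390 − (89 + 72 + 68 + 76) gives (3,1) = 85.
From column 2, 390 − (75 + 83 + 66 + 79) gives (5,2) = 87.
From anti-diagonal, 390 − (78 + 77 + 79 + 76) gives (2,4) = 80.
Row 3 needs 390; the known cells sum to 316, so (3,5) = 74.
From row 5, 390 − (76 + 87 + 73 + 70) gives (5,4) = 84.
Using column 4: 80 + 88 + 71 + 84 + ? → (1,4) = 390 − 323 = 67.
The remaining cell in column 5 is (2,5) = 390 − 304 = 86.
Row 1: 89 + 75 + 67 + 78 + ? = 390, so (1,3) = 81.
Row 2 must total 390; the given cells sum to 321, so (2,3) = 69.

69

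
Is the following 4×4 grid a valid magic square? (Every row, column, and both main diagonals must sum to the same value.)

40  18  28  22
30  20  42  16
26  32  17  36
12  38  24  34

Row 1: 40 + 18 + 28 + 22 = 108.
Row 2: 30 + 20 + 42 + 16 = 108.
Row 3: 26 + 32 + 17 + 36 = 111.
Row 4: 12 + 38 + 24 + 34 = 108.
Column 1: 40 + 30 + 26 + 12 = 108.
Column 2: 18 + 20 + 32 + 38 = 108.
Column 3: 28 + 42 + 17 + 24 = 111.
Column 4: 22 + 16 + 36 + 34 = 108.
Main diagonal: 40 + 20 + 17 + 34 = 111.
Anti-diagonal: 22 + 42 + 32 + 12 = 108.

No — row 3 sums to 111 but row 4 sums to 108.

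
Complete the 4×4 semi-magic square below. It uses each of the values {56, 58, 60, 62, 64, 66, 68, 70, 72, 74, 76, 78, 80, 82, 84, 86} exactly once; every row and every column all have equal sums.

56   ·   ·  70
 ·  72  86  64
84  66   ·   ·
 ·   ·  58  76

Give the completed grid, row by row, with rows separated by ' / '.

The 16 entries sum to 1136, so each line sums to 1136/4 = 284.
Row 2 needs 284; the known cells sum to 222, so (2,1) = 62.
Column 1 needs 284; the known cells sum to 202, so (4,1) = 82.
Using column 4: 70 + 64 + 76 + ? → (3,4) = 284 − 210 = 74.
Row 3: 84 + 66 + 74 + ? = 284, so (3,3) = 60.
From row 4, 284 − (82 + 58 + 76) gives (4,2) = 68.
Column 2 needs 284; the known cells sum to 206, so (1,2) = 78.
The remaining cell in column 3 is (1,3) = 284 − 204 = 80.

56 78 80 70 / 62 72 86 64 / 84 66 60 74 / 82 68 58 76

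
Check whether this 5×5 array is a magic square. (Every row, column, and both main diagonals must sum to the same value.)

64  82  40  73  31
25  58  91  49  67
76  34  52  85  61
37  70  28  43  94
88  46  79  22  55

Row 1: 64 + 82 + 40 + 73 + 31 = 290.
Row 2: 25 + 58 + 91 + 49 + 67 = 290.
Row 3: 76 + 34 + 52 + 85 + 61 = 308.
Row 4: 37 + 70 + 28 + 43 + 94 = 272.
Row 5: 88 + 46 + 79 + 22 + 55 = 290.
Column 1: 64 + 25 + 76 + 37 + 88 = 290.
Column 2: 82 + 58 + 34 + 70 + 46 = 290.
Column 3: 40 + 91 + 52 + 28 + 79 = 290.
Column 4: 73 + 49 + 85 + 43 + 22 = 272.
Column 5: 31 + 67 + 61 + 94 + 55 = 308.
Main diagonal: 64 + 58 + 52 + 43 + 55 = 272.
Anti-diagonal: 31 + 49 + 52 + 70 + 88 = 290.

No — main diagonal sums to 272 but row 1 sums to 290.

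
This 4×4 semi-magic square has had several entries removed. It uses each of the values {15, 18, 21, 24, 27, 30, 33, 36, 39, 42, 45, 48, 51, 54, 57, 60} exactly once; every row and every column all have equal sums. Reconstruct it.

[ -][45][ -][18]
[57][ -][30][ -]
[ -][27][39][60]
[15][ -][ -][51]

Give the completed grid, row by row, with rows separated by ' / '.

The 16 entries sum to 600, so each line sums to 600/4 = 150.
From row 3, 150 − (27 + 39 + 60) gives (3,1) = 24.
Column 1 must total 150; the given cells sum to 96, so (1,1) = 54.
The remaining cell in column 4 is (2,4) = 150 − 129 = 21.
Using row 1: 54 + 45 + 18 + ? → (1,3) = 150 − 117 = 33.
Using row 2: 57 + 30 + 21 + ? → (2,2) = 150 − 108 = 42.
Using column 2: 45 + 42 + 27 + ? → (4,2) = 150 − 114 = 36.
Using column 3: 33 + 30 + 39 + ? → (4,3) = 150 − 102 = 48.

54 45 33 18 / 57 42 30 21 / 24 27 39 60 / 15 36 48 51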